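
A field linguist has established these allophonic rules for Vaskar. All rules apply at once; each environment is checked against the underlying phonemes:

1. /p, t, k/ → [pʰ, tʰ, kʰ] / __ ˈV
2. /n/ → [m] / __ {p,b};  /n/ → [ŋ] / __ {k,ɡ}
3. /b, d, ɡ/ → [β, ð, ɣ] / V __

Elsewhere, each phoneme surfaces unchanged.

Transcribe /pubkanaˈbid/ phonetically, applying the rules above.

[puβkanaˈβið]

/p/ (word-initial) is in the target of rule 1 but the environment (immediately before a stressed vowel) is not met → [p].
/b/ (between /u/ and /k/): immediately after a vowel, so rule 3 applies → [β].
/k/ (between /b/ and /a/) is in the target of rule 1 but the environment (immediately before a stressed vowel) is not met → [k].
/n/ (between /a/ and /a/): rule 2 targets it, but not before a labial or velar stop → unchanged [n].
/b/ — between /a/ and /i/, immediately after a vowel — surfaces as [β] (rule 3).
Rule 3 applies to /d/ (word-final: immediately after a vowel) → [ð].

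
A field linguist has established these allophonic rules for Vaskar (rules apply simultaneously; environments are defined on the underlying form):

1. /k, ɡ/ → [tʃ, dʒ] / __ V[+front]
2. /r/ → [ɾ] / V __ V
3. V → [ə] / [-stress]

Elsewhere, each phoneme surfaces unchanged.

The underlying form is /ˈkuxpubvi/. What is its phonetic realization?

[ˈkuxpəbvə]

/k/ (word-initial) fails the environment for rule 1, so it stays [k].
/u/ (between /k/ and /x/): rule 3 targets it, but not in an unstressed syllable → unchanged [u].
/u/ meets the environment for rule 3 (in an unstressed syllable) → [ə].
/i/ (word-final): in an unstressed syllable, so rule 3 applies → [ə].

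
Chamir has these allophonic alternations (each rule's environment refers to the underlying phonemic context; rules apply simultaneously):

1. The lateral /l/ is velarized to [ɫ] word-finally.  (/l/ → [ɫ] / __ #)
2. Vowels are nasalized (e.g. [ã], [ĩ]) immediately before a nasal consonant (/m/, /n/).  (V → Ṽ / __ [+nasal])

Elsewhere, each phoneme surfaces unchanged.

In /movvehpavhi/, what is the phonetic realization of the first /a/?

[a]

/a/ (between /p/ and /v/) is in the target of rule 2 but the environment (before a nasal consonant) is not met → [a].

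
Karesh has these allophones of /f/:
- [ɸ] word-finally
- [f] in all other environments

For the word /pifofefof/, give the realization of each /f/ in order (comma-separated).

[f], [f], [f], [ɸ]

Occurrence 1 (position 3): no conditioning environment matches → elsewhere allophone [f].
Occurrence 2 (position 5): no conditioning environment matches → elsewhere allophone [f].
Occurrence 3 (position 7): no conditioning environment matches → elsewhere allophone [f].
Occurrence 4 (position 9): word-finally → [ɸ].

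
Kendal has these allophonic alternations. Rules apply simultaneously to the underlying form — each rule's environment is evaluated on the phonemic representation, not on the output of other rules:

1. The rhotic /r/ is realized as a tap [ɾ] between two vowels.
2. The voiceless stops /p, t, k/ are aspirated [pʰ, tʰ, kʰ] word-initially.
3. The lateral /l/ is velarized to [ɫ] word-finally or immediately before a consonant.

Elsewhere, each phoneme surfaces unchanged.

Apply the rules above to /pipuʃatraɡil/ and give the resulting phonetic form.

Rule 2 applies to /p/ (word-initial: word-initially) → [pʰ].
/i/ (between /p/ and /p/) is unaffected → [i].
/p/ (between /i/ and /u/) is in the target of rule 2 but the environment (word-initially) is not met → [p].
/u/ — not in any rule's target class → [u].
/ʃ/ (between /u/ and /a/): no rule targets it → [ʃ].
/a/ (between /ʃ/ and /t/): no rule targets it → [a].
/t/ (between /a/ and /r/) is in the target of rule 2 but the environment (word-initially) is not met → [t].
/r/ (between /t/ and /a/): rule 1 targets it, but not between two vowels → unchanged [r].
/a/ (between /r/ and /ɡ/) is unaffected → [a].
/ɡ/ (between /a/ and /i/) is unaffected → [ɡ].
/i/ (between /ɡ/ and /l/) is unaffected → [i].
Rule 3 applies to /l/ (word-final: word-finally or immediately before a consonant) → [ɫ].

[pʰipuʃatraɡiɫ]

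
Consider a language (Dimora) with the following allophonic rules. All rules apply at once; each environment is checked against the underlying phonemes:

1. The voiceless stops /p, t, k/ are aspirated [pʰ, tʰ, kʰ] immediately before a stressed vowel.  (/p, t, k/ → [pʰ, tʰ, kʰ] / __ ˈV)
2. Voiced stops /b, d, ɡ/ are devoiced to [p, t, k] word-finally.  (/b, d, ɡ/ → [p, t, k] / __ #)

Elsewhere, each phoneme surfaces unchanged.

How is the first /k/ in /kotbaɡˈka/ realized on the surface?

[k]

/k/ — word-initial; rule 1 does not apply here → [k].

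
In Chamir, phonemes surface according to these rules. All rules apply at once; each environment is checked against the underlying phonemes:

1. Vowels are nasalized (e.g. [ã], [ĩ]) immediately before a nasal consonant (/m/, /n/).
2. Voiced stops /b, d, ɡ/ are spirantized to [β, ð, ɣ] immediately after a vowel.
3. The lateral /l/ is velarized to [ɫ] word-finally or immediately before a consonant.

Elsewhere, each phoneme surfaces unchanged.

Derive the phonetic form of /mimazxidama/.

[mĩmazxiðãma]

/m/ (word-initial) is unaffected → [m].
/i/ (between /m/ and /m/) occurs before a nasal consonant → [ĩ] by rule 1.
/m/ (between /i/ and /a/): no rule targets it → [m].
/a/ (between /m/ and /z/) is in the target of rule 1 but the environment (before a nasal consonant) is not met → [a].
/z/ (between /a/ and /x/) is unaffected → [z].
/x/ (between /z/ and /i/): no rule targets it → [x].
/i/ (between /x/ and /d/) fails the environment for rule 1, so it stays [i].
/d/ (between /i/ and /a/) occurs immediately after a vowel → [ð] by rule 2.
/a/ (between /d/ and /m/) occurs before a nasal consonant → [ã] by rule 1.
/m/ — not in any rule's target class → [m].
/a/ (word-final) fails the environment for rule 1, so it stays [a].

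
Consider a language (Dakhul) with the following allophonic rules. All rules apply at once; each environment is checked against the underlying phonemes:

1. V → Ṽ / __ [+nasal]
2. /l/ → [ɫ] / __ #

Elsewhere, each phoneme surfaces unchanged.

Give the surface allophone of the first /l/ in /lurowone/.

[l]

/l/ (word-initial) fails the environment for rule 2, so it stays [l].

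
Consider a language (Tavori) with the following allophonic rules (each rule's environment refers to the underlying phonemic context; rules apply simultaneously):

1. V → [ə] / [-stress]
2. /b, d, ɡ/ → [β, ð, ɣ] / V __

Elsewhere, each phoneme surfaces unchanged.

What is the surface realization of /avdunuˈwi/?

[əvdənəˈwi]

/a/ (word-initial) occurs in an unstressed syllable → [ə] by rule 1.
/d/ (between /v/ and /u/) is in the target of rule 2 but the environment (immediately after a vowel) is not met → [d].
Rule 1 applies to /u/ (between /d/ and /n/: in an unstressed syllable) → [ə].
/u/ (between /n/ and /w/) occurs in an unstressed syllable → [ə] by rule 1.
/i/ (word-final) is in the target of rule 1 but the environment (in an unstressed syllable) is not met → [i].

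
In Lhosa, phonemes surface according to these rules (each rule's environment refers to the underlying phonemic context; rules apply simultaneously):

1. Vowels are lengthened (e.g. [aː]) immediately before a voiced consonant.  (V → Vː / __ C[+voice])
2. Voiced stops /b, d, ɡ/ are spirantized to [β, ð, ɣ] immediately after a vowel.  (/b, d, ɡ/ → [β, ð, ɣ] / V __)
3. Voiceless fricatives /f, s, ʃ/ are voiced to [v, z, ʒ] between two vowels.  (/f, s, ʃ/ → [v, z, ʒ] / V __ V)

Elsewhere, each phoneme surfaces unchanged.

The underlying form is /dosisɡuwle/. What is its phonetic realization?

[dozisɡuːwle]

/d/ (word-initial) fails the environment for rule 2, so it stays [d].
/o/ — between /d/ and /s/; rule 1 does not apply here → [o].
/s/ (between /o/ and /i/) occurs between two vowels → [z] by rule 3.
/i/ (between /s/ and /s/) is in the target of rule 1 but the environment (before a voiced consonant) is not met → [i].
/s/ — between /i/ and /ɡ/; rule 3 does not apply here → [s].
/ɡ/ (between /s/ and /u/): rule 2 targets it, but not immediately after a vowel → unchanged [ɡ].
/u/ (between /ɡ/ and /w/): before a voiced consonant, so rule 1 applies → [uː].
/w/ (between /u/ and /l/) is unaffected → [w].
/l/ (between /w/ and /e/) is unaffected → [l].
/e/ (word-final): rule 1 targets it, but not before a voiced consonant → unchanged [e].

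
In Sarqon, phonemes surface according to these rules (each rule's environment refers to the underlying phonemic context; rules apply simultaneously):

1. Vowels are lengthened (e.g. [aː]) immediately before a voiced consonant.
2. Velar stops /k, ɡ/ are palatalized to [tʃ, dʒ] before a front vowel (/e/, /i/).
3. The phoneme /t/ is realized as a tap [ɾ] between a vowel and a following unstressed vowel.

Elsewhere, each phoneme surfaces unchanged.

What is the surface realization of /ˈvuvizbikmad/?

/v/ stays [v].
Rule 1 applies to /u/ (between /v/ and /v/: before a voiced consonant) → [uː].
/v/ (between /u/ and /i/) is unaffected → [v].
/i/ — between /v/ and /z/, before a voiced consonant — surfaces as [iː] (rule 1).
/z/ (between /i/ and /b/) is unaffected → [z].
/b/ (between /z/ and /i/): no rule targets it → [b].
/i/ (between /b/ and /k/): rule 1 targets it, but not before a voiced consonant → unchanged [i].
/k/ (between /i/ and /m/) is in the target of rule 2 but the environment (before a front vowel) is not met → [k].
/m/ stays [m].
Rule 1 applies to /a/ (between /m/ and /d/: before a voiced consonant) → [aː].
/d/ stays [d].

[ˈvuːviːzbikmaːd]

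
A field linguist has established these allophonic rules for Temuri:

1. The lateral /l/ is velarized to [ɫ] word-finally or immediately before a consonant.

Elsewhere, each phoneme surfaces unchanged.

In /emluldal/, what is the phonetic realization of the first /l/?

[l]

/l/ (between /m/ and /u/) fails the environment for rule 1, so it stays [l].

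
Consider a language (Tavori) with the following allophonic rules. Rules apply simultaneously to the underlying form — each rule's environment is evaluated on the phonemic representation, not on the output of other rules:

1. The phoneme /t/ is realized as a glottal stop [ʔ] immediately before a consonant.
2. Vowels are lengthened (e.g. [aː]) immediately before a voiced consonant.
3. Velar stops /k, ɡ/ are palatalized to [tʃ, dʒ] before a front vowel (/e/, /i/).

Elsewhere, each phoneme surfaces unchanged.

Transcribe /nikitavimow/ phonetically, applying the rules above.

[nitʃitaːviːmoːw]

/i/ (between /n/ and /k/) is in the target of rule 2 but the environment (before a voiced consonant) is not met → [i].
/k/ (between /i/ and /i/): before a front vowel, so rule 3 applies → [tʃ].
/i/ (between /k/ and /t/) is in the target of rule 2 but the environment (before a voiced consonant) is not met → [i].
/t/ — between /i/ and /a/; rule 1 does not apply here → [t].
/a/ — between /t/ and /v/, before a voiced consonant — surfaces as [aː] (rule 2).
/i/ (between /v/ and /m/): before a voiced consonant, so rule 2 applies → [iː].
/o/ meets the environment for rule 2 (before a voiced consonant) → [oː].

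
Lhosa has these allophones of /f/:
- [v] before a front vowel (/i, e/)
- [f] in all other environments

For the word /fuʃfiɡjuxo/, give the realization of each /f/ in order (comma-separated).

[f], [v]

Occurrence 1 (position 1): no conditioning environment matches → elsewhere allophone [f].
Occurrence 2 (position 4): before a front vowel (/i, e/) → [v].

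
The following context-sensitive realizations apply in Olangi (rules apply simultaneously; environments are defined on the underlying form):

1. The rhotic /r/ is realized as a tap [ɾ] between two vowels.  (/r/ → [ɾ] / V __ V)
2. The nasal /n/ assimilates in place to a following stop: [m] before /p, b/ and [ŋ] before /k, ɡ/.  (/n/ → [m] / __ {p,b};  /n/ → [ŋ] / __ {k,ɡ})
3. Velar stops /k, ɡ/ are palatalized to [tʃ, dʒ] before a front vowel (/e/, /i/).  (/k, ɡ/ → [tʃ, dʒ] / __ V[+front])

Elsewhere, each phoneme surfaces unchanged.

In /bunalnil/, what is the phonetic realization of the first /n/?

[n]

/n/ (between /u/ and /a/) is in the target of rule 2 but the environment (before a labial or velar stop) is not met → [n].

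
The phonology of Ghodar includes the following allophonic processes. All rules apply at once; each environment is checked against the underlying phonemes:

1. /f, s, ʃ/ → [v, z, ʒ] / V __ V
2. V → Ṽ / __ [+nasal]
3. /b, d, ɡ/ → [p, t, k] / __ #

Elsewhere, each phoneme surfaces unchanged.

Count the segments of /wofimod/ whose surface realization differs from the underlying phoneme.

Segments that undergo a rule: /f/ → [v] (rule 1); /i/ → [ĩ] (rule 2); /d/ → [t] (rule 3).
All other segments surface unchanged.

3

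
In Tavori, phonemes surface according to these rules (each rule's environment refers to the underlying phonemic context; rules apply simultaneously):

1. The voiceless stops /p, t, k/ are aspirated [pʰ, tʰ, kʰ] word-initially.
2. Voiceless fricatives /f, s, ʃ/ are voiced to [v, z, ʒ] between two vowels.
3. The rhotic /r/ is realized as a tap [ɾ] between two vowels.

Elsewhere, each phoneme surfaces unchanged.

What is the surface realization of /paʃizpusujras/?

/p/ — word-initial, word-initially — surfaces as [pʰ] (rule 1).
/a/ stays [a].
/ʃ/ — between /a/ and /i/, between two vowels — surfaces as [ʒ] (rule 2).
/i/ (between /ʃ/ and /z/): no rule targets it → [i].
/z/ (between /i/ and /p/): no rule targets it → [z].
/p/ (between /z/ and /u/) is in the target of rule 1 but the environment (word-initially) is not met → [p].
/u/ stays [u].
/s/ (between /u/ and /u/) occurs between two vowels → [z] by rule 2.
/u/ stays [u].
/j/ — not in any rule's target class → [j].
/r/ (between /j/ and /a/) fails the environment for rule 3, so it stays [r].
/a/ stays [a].
/s/ (word-final) fails the environment for rule 2, so it stays [s].

[pʰaʒizpuzujras]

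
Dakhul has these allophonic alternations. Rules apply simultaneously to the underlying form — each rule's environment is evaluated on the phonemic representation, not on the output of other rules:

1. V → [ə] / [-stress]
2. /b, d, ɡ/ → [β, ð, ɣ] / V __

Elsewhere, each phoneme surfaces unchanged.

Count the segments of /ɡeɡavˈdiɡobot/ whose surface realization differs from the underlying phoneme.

7

Segments that undergo a rule: /e/ → [ə] (rule 1); /ɡ/ → [ɣ] (rule 2); /a/ → [ə] (rule 1); /ɡ/ → [ɣ] (rule 2); /o/ → [ə] (rule 1); /b/ → [β] (rule 2); /o/ → [ə] (rule 1).
All other segments surface unchanged.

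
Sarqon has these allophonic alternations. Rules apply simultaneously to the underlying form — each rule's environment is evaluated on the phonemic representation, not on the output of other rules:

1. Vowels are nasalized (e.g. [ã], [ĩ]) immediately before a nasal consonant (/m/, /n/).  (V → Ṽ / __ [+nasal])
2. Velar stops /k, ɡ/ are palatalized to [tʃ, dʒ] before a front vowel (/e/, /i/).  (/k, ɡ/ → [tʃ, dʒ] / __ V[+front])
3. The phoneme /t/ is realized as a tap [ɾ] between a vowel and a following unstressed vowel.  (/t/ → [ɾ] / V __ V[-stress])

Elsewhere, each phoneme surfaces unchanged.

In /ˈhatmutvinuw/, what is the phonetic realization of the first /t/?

[t]

/t/ — between /a/ and /m/; rule 3 does not apply here → [t].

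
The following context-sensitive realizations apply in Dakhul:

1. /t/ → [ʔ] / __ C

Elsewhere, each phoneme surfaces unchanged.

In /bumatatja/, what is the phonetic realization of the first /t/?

[t]

/t/ — between /a/ and /a/; rule 1 does not apply here → [t].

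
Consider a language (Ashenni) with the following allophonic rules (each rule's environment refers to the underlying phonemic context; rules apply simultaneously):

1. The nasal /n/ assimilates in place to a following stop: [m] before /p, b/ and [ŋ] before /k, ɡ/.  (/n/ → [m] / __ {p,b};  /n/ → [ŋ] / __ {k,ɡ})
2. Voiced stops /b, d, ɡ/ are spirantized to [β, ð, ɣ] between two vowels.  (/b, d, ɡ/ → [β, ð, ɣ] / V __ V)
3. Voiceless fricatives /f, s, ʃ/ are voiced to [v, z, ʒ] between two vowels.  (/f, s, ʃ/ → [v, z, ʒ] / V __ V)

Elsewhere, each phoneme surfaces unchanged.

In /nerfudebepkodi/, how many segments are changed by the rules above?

3

Segments that undergo a rule: /d/ → [ð] (rule 2); /b/ → [β] (rule 2); /d/ → [ð] (rule 2).
All other segments surface unchanged.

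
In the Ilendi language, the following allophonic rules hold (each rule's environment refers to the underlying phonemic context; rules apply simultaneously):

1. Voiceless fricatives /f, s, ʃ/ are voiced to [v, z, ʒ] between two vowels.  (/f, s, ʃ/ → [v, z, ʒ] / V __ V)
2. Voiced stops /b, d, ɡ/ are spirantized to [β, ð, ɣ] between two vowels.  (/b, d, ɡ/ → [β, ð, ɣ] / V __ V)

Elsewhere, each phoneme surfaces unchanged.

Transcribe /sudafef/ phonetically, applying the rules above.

/s/ (word-initial): rule 1 targets it, but not between two vowels → unchanged [s].
/u/ (between /s/ and /d/): no rule targets it → [u].
/d/ (between /u/ and /a/): between two vowels, so rule 2 applies → [ð].
/a/ (between /d/ and /f/): no rule targets it → [a].
/f/ meets the environment for rule 1 (between two vowels) → [v].
/e/ (between /f/ and /f/) is unaffected → [e].
/f/ (word-final): rule 1 targets it, but not between two vowels → unchanged [f].

[suðavef]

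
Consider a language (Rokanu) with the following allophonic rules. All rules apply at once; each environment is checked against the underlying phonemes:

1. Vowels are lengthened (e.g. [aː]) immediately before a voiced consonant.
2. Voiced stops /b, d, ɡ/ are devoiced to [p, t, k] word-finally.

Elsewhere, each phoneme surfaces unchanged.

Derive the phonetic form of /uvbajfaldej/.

/u/ meets the environment for rule 1 (before a voiced consonant) → [uː].
/v/ stays [v].
/b/ (between /v/ and /a/) is in the target of rule 2 but the environment (word-finally) is not met → [b].
/a/ meets the environment for rule 1 (before a voiced consonant) → [aː].
/j/ — not in any rule's target class → [j].
/f/ (between /j/ and /a/) is unaffected → [f].
/a/ (between /f/ and /l/) occurs before a voiced consonant → [aː] by rule 1.
/l/ stays [l].
/d/ (between /l/ and /e/) is in the target of rule 2 but the environment (word-finally) is not met → [d].
/e/ (between /d/ and /j/): before a voiced consonant, so rule 1 applies → [eː].
/j/ — not in any rule's target class → [j].

[uːvbaːjfaːldeːj]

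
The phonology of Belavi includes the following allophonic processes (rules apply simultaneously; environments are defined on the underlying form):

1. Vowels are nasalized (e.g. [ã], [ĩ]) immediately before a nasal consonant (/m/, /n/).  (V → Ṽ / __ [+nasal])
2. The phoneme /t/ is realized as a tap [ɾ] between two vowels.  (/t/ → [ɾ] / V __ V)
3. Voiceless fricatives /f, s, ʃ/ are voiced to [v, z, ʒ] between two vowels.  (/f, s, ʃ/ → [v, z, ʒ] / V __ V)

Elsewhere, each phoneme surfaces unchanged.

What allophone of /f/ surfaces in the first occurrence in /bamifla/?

/f/ (between /i/ and /l/) is in the target of rule 3 but the environment (between two vowels) is not met → [f].

[f]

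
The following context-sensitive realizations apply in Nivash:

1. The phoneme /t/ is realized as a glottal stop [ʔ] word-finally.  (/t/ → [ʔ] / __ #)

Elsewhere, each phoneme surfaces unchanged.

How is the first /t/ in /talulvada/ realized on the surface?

[t]

/t/ (word-initial): rule 1 targets it, but not word-finally → unchanged [t].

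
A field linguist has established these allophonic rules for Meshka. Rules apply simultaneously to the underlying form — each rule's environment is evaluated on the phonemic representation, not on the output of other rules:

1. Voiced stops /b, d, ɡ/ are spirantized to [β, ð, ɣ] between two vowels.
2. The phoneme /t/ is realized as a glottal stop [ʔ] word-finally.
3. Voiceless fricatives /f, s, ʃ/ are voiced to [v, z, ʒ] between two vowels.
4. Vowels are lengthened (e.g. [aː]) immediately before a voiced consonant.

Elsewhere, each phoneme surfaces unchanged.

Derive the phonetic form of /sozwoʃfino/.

[soːzwoʃfiːno]

/s/ (word-initial) is in the target of rule 3 but the environment (between two vowels) is not met → [s].
/o/ (between /s/ and /z/) occurs before a voiced consonant → [oː] by rule 4.
/z/ (between /o/ and /w/): no rule targets it → [z].
/w/ (between /z/ and /o/) is unaffected → [w].
/o/ — between /w/ and /ʃ/; rule 4 does not apply here → [o].
/ʃ/ (between /o/ and /f/) fails the environment for rule 3, so it stays [ʃ].
/f/ — between /ʃ/ and /i/; rule 3 does not apply here → [f].
Rule 4 applies to /i/ (between /f/ and /n/: before a voiced consonant) → [iː].
/n/ (between /i/ and /o/): no rule targets it → [n].
/o/ — word-final; rule 4 does not apply here → [o].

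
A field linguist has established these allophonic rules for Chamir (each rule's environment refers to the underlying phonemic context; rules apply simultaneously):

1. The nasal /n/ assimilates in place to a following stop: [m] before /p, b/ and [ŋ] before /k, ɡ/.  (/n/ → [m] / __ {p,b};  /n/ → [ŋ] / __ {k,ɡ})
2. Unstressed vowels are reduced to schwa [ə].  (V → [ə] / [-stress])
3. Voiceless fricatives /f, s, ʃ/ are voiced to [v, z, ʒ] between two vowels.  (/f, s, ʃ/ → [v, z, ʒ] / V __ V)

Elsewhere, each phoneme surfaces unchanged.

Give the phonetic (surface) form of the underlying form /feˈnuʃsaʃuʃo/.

[fəˈnuʃsəʒəʒə]

/f/ — word-initial; rule 3 does not apply here → [f].
Rule 2 applies to /e/ (between /f/ and /n/: in an unstressed syllable) → [ə].
/n/ (between /e/ and /u/): rule 1 targets it, but not before a labial or velar stop → unchanged [n].
/u/ (between /n/ and /ʃ/) is in the target of rule 2 but the environment (in an unstressed syllable) is not met → [u].
/ʃ/ (between /u/ and /s/) is in the target of rule 3 but the environment (between two vowels) is not met → [ʃ].
/s/ (between /ʃ/ and /a/) is in the target of rule 3 but the environment (between two vowels) is not met → [s].
/a/ meets the environment for rule 2 (in an unstressed syllable) → [ə].
Rule 3 applies to /ʃ/ (between /a/ and /u/: between two vowels) → [ʒ].
/u/ — between /ʃ/ and /ʃ/, in an unstressed syllable — surfaces as [ə] (rule 2).
/ʃ/ (between /u/ and /o/): between two vowels, so rule 3 applies → [ʒ].
/o/ (word-final): in an unstressed syllable, so rule 2 applies → [ə].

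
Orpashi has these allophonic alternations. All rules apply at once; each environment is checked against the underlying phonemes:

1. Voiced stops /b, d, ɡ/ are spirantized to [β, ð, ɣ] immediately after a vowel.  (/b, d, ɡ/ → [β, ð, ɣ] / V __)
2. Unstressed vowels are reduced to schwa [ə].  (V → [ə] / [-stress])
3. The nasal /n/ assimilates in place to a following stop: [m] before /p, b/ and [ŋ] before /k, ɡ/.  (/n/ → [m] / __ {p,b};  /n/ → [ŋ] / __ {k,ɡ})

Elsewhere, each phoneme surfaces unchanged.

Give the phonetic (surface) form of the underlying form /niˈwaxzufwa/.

[nəˈwaxzəfwə]

/n/ — word-initial; rule 3 does not apply here → [n].
/i/ (between /n/ and /w/) occurs in an unstressed syllable → [ə] by rule 2.
/w/ — not in any rule's target class → [w].
/a/ (between /w/ and /x/) fails the environment for rule 2, so it stays [a].
/x/ (between /a/ and /z/): no rule targets it → [x].
/z/ (between /x/ and /u/): no rule targets it → [z].
Rule 2 applies to /u/ (between /z/ and /f/: in an unstressed syllable) → [ə].
/f/ stays [f].
/w/ stays [w].
/a/ — word-final, in an unstressed syllable — surfaces as [ə] (rule 2).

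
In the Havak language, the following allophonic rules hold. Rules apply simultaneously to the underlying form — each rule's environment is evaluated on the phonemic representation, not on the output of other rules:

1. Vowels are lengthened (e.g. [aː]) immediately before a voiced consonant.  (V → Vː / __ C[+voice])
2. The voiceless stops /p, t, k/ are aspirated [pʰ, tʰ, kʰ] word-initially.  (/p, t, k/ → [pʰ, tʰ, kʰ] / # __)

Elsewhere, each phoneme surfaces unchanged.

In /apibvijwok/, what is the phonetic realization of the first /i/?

[iː]

/i/ (between /p/ and /b/) occurs before a voiced consonant → [iː] by rule 1.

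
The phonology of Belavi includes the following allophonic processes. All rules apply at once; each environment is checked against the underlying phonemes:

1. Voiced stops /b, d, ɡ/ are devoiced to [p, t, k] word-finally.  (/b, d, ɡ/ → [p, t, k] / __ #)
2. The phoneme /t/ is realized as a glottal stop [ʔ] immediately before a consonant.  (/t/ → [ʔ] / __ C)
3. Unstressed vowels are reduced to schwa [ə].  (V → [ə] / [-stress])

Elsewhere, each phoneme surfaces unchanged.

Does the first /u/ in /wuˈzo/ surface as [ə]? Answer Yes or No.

/u/ (between /w/ and /z/): in an unstressed syllable, so rule 3 applies → [ə].
The actual realization is [ə], which matches [ə].

Yes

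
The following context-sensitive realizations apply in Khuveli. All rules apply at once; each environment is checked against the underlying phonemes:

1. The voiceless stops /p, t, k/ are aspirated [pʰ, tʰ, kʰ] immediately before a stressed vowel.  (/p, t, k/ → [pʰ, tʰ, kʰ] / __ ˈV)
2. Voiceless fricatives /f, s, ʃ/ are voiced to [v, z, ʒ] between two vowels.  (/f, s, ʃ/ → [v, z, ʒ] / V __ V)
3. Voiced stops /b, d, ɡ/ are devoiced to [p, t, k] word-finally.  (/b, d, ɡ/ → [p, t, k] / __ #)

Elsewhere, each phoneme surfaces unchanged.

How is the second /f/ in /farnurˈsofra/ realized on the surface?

/f/ (between /o/ and /r/) is in the target of rule 2 but the environment (between two vowels) is not met → [f].

[f]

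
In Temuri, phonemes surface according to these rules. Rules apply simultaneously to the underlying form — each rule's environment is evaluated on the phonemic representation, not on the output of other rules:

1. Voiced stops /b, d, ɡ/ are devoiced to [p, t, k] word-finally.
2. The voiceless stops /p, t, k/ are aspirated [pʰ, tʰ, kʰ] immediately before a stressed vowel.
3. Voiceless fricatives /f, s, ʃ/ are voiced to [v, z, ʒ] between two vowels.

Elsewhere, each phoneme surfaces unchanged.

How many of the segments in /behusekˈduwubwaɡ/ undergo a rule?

2

Segments that undergo a rule: /s/ → [z] (rule 3); /ɡ/ → [k] (rule 1).
All other segments surface unchanged.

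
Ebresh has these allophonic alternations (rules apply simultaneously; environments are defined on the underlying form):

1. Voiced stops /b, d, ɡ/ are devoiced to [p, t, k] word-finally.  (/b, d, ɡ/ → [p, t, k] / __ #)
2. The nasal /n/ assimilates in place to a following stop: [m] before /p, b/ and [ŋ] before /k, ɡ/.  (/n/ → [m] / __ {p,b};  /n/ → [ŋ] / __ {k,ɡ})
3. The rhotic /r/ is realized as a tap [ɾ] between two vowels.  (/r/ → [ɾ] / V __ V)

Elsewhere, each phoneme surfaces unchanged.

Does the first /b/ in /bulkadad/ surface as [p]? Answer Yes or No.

No

/b/ — word-initial; rule 1 does not apply here → [b].
The actual realization is [b], not [p].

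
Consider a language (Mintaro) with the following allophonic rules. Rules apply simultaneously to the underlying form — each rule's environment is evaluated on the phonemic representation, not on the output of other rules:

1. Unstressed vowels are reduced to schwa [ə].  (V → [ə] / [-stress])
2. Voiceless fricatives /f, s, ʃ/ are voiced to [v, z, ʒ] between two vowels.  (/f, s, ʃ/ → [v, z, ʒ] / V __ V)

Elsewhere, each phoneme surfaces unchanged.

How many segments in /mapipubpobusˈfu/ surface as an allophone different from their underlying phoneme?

5

Segments that undergo a rule: /a/ → [ə] (rule 1); /i/ → [ə] (rule 1); /u/ → [ə] (rule 1); /o/ → [ə] (rule 1); /u/ → [ə] (rule 1).
All other segments surface unchanged.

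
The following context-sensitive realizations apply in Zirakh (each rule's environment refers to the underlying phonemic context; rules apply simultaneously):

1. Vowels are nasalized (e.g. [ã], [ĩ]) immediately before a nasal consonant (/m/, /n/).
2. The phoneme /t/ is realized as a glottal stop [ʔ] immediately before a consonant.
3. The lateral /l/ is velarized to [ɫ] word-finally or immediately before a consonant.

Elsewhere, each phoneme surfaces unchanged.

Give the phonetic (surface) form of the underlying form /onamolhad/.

Rule 1 applies to /o/ (word-initial: before a nasal consonant) → [õ].
/n/ stays [n].
/a/ meets the environment for rule 1 (before a nasal consonant) → [ã].
/m/ stays [m].
/o/ (between /m/ and /l/) fails the environment for rule 1, so it stays [o].
/l/ (between /o/ and /h/) occurs word-finally or immediately before a consonant → [ɫ] by rule 3.
/h/ (between /l/ and /a/): no rule targets it → [h].
/a/ (between /h/ and /d/) fails the environment for rule 1, so it stays [a].
/d/ — not in any rule's target class → [d].

[õnãmoɫhad]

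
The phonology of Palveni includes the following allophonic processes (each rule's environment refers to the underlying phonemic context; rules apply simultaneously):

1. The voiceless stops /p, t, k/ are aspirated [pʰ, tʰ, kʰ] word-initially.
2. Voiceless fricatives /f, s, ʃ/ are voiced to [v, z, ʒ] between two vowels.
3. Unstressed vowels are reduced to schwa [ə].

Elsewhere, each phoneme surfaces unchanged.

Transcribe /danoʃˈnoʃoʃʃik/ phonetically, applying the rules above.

/d/ (word-initial): no rule targets it → [d].
Rule 3 applies to /a/ (between /d/ and /n/: in an unstressed syllable) → [ə].
/n/ — not in any rule's target class → [n].
/o/ (between /n/ and /ʃ/): in an unstressed syllable, so rule 3 applies → [ə].
/ʃ/ (between /o/ and /n/): rule 2 targets it, but not between two vowels → unchanged [ʃ].
/n/ — not in any rule's target class → [n].
/o/ — between /n/ and /ʃ/; rule 3 does not apply here → [o].
/ʃ/ — between /o/ and /o/, between two vowels — surfaces as [ʒ] (rule 2).
/o/ meets the environment for rule 3 (in an unstressed syllable) → [ə].
/ʃ/ (between /o/ and /ʃ/): rule 2 targets it, but not between two vowels → unchanged [ʃ].
/ʃ/ (between /ʃ/ and /i/) is in the target of rule 2 but the environment (between two vowels) is not met → [ʃ].
/i/ meets the environment for rule 3 (in an unstressed syllable) → [ə].
/k/ (word-final): rule 1 targets it, but not word-initially → unchanged [k].

[dənəʃˈnoʒəʃʃək]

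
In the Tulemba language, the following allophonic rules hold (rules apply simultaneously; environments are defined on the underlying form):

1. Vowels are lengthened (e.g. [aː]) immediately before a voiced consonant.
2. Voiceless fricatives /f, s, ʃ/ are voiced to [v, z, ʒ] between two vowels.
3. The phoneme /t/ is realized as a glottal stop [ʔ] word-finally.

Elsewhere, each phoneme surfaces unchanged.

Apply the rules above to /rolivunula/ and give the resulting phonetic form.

/r/ stays [r].
/o/ (between /r/ and /l/): before a voiced consonant, so rule 1 applies → [oː].
/l/ (between /o/ and /i/) is unaffected → [l].
/i/ meets the environment for rule 1 (before a voiced consonant) → [iː].
/v/ (between /i/ and /u/) is unaffected → [v].
/u/ — between /v/ and /n/, before a voiced consonant — surfaces as [uː] (rule 1).
/n/ stays [n].
/u/ (between /n/ and /l/): before a voiced consonant, so rule 1 applies → [uː].
/l/ stays [l].
/a/ (word-final) is in the target of rule 1 but the environment (before a voiced consonant) is not met → [a].

[roːliːvuːnuːla]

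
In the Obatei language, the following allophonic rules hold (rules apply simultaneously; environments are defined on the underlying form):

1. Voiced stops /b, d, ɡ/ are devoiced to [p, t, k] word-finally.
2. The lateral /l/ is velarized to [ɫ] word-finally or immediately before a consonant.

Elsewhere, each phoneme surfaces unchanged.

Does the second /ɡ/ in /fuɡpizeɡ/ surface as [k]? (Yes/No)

Yes

/ɡ/ — word-final, word-finally — surfaces as [k] (rule 1).
The actual realization is [k], which matches [k].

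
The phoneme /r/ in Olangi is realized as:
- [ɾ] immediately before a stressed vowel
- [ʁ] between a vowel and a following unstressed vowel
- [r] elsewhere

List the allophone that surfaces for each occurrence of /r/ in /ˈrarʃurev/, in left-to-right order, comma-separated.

[ɾ], [r], [ʁ]

Occurrence 1 (position 1): immediately before a stressed vowel → [ɾ].
Occurrence 2 (position 3): no conditioning environment matches → elsewhere allophone [r].
Occurrence 3 (position 6): between a vowel and a following unstressed vowel → [ʁ].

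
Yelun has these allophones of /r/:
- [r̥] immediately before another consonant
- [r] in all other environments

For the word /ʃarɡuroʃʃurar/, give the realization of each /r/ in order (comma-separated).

Occurrence 1 (position 3): immediately before another consonant → [r̥].
Occurrence 2 (position 6): no conditioning environment matches → elsewhere allophone [r].
Occurrence 3 (position 11): no conditioning environment matches → elsewhere allophone [r].
Occurrence 4 (position 13): no conditioning environment matches → elsewhere allophone [r].

[r̥], [r], [r], [r]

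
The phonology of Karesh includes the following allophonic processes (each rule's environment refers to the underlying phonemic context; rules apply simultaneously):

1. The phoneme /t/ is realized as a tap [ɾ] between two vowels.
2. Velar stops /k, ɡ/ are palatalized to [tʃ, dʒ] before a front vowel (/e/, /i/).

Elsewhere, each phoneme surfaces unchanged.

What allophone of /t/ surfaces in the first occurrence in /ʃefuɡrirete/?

/t/ meets the environment for rule 1 (between two vowels) → [ɾ].

[ɾ]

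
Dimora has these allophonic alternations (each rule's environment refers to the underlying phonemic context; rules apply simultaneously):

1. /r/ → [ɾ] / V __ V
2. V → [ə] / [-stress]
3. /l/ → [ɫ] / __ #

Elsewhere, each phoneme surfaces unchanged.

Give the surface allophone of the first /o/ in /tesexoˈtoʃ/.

[ə]

/o/ — between /x/ and /t/, in an unstressed syllable — surfaces as [ə] (rule 2).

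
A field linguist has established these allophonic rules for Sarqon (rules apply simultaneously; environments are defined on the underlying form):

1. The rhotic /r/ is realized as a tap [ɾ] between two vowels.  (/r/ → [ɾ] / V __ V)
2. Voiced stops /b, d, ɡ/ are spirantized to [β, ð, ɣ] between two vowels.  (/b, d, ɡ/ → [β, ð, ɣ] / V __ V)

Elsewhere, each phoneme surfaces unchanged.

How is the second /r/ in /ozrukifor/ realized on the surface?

/r/ (word-final) fails the environment for rule 1, so it stays [r].

[r]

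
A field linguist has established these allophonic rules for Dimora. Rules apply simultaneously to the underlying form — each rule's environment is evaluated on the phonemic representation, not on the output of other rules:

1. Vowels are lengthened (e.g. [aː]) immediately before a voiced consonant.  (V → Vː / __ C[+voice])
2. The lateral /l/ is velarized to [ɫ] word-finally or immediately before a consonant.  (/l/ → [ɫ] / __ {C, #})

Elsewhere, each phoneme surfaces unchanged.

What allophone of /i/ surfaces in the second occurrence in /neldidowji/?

[i]

/i/ (word-final) is in the target of rule 1 but the environment (before a voiced consonant) is not met → [i].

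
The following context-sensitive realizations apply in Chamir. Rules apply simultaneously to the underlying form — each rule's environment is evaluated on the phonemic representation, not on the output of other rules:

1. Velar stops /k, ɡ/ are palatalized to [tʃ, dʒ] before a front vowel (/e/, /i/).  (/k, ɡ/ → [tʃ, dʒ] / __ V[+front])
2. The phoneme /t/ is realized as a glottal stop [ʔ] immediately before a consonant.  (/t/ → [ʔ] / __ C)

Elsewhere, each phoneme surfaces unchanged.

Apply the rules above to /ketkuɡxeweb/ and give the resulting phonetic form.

/k/ meets the environment for rule 1 (before a front vowel) → [tʃ].
/e/ stays [e].
/t/ (between /e/ and /k/): immediately before a consonant, so rule 2 applies → [ʔ].
/k/ (between /t/ and /u/) is in the target of rule 1 but the environment (before a front vowel) is not met → [k].
/u/ — not in any rule's target class → [u].
/ɡ/ (between /u/ and /x/) fails the environment for rule 1, so it stays [ɡ].
/x/ (between /ɡ/ and /e/) is unaffected → [x].
/e/ (between /x/ and /w/): no rule targets it → [e].
/w/ — not in any rule's target class → [w].
/e/ stays [e].
/b/ (word-final) is unaffected → [b].

[tʃeʔkuɡxeweb]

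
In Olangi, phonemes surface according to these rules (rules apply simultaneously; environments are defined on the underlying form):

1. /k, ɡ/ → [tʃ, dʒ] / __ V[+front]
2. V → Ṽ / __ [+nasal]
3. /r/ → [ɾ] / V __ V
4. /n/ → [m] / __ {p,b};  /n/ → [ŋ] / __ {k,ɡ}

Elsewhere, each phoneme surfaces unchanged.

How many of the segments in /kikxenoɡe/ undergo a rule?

3

Segments that undergo a rule: /k/ → [tʃ] (rule 1); /e/ → [ẽ] (rule 2); /ɡ/ → [dʒ] (rule 1).
All other segments surface unchanged.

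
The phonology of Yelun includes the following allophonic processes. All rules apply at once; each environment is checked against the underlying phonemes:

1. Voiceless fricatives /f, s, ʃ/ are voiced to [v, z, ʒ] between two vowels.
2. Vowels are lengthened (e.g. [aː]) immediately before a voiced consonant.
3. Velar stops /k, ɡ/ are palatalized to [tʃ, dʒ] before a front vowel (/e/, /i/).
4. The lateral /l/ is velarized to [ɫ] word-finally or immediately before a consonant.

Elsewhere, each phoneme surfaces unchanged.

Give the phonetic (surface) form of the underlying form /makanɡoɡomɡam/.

[makaːnɡoːɡoːmɡaːm]

/m/ (word-initial): no rule targets it → [m].
/a/ (between /m/ and /k/) is in the target of rule 2 but the environment (before a voiced consonant) is not met → [a].
/k/ (between /a/ and /a/) fails the environment for rule 3, so it stays [k].
/a/ (between /k/ and /n/): before a voiced consonant, so rule 2 applies → [aː].
/n/ — not in any rule's target class → [n].
/ɡ/ (between /n/ and /o/) fails the environment for rule 3, so it stays [ɡ].
/o/ meets the environment for rule 2 (before a voiced consonant) → [oː].
/ɡ/ (between /o/ and /o/): rule 3 targets it, but not before a front vowel → unchanged [ɡ].
/o/ (between /ɡ/ and /m/): before a voiced consonant, so rule 2 applies → [oː].
/m/ — not in any rule's target class → [m].
/ɡ/ (between /m/ and /a/) is in the target of rule 3 but the environment (before a front vowel) is not met → [ɡ].
Rule 2 applies to /a/ (between /ɡ/ and /m/: before a voiced consonant) → [aː].
/m/ stays [m].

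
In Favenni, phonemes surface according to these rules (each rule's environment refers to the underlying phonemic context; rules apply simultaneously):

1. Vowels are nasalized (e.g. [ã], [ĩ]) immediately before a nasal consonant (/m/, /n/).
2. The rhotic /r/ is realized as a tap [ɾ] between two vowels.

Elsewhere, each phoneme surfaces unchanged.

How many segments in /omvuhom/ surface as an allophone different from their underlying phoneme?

2

Segments that undergo a rule: /o/ → [õ] (rule 1); /o/ → [õ] (rule 1).
All other segments surface unchanged.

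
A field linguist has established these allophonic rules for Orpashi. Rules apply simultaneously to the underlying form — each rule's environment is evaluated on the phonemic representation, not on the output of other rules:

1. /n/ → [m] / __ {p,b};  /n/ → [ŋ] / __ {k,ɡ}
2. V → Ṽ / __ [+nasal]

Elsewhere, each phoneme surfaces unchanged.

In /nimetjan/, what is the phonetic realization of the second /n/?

/n/ (word-final) is in the target of rule 1 but the environment (before a labial or velar stop) is not met → [n].

[n]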